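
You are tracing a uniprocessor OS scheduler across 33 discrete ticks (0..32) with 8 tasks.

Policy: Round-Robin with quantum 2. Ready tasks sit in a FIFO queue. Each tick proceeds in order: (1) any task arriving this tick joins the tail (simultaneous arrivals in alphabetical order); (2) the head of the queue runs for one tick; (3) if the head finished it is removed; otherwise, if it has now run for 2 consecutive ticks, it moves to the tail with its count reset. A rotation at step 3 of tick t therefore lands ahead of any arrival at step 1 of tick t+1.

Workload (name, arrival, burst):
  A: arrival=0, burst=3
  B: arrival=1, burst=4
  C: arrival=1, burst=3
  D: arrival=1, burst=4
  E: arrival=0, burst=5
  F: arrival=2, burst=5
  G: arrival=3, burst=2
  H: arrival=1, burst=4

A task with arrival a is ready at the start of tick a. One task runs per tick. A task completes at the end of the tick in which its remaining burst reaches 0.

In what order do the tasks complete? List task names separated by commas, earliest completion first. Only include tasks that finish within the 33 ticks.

t=0: queue=[A,E] q_used=0 → run A
t=1: queue=[A,E,B,C,D,H] q_used=1 → run A
t=2: queue=[E,B,C,D,H,A,F] q_used=0 → run E
t=3: queue=[E,B,C,D,H,A,F,G] q_used=1 → run E
t=4: queue=[B,C,D,H,A,F,G,E] q_used=0 → run B
t=5: queue=[B,C,D,H,A,F,G,E] q_used=1 → run B
t=6: queue=[C,D,H,A,F,G,E,B] q_used=0 → run C
t=7: queue=[C,D,H,A,F,G,E,B] q_used=1 → run C
t=8: queue=[D,H,A,F,G,E,B,C] q_used=0 → run D
t=9: queue=[D,H,A,F,G,E,B,C] q_used=1 → run D
t=10: queue=[H,A,F,G,E,B,C,D] q_used=0 → run H
t=11: queue=[H,A,F,G,E,B,C,D] q_used=1 → run H
t=12: queue=[A,F,G,E,B,C,D,H] q_used=0 → run A
t=13: queue=[F,G,E,B,C,D,H] q_used=0 → run F
t=14: queue=[F,G,E,B,C,D,H] q_used=1 → run F
t=15: queue=[G,E,B,C,D,H,F] q_used=0 → run G
t=16: queue=[G,E,B,C,D,H,F] q_used=1 → run G
t=17: queue=[E,B,C,D,H,F] q_used=0 → run E
t=18: queue=[E,B,C,D,H,F] q_used=1 → run E
t=19: queue=[B,C,D,H,F,E] q_used=0 → run B
t=20: queue=[B,C,D,H,F,E] q_used=1 → run B
t=21: queue=[C,D,H,F,E] q_used=0 → run C
t=22: queue=[D,H,F,E] q_used=0 → run D
t=23: queue=[D,H,F,E] q_used=1 → run D
t=24: queue=[H,F,E] q_used=0 → run H
t=25: queue=[H,F,E] q_used=1 → run H
t=26: queue=[F,E] q_used=0 → run F
t=27: queue=[F,E] q_used=1 → run F
t=28: queue=[E,F] q_used=0 → run E
t=29: queue=[F] q_used=0 → run F
t=30: (idle)
t=31: (idle)
t=32: (idle)

completion order = A, G, B, C, D, H, E, F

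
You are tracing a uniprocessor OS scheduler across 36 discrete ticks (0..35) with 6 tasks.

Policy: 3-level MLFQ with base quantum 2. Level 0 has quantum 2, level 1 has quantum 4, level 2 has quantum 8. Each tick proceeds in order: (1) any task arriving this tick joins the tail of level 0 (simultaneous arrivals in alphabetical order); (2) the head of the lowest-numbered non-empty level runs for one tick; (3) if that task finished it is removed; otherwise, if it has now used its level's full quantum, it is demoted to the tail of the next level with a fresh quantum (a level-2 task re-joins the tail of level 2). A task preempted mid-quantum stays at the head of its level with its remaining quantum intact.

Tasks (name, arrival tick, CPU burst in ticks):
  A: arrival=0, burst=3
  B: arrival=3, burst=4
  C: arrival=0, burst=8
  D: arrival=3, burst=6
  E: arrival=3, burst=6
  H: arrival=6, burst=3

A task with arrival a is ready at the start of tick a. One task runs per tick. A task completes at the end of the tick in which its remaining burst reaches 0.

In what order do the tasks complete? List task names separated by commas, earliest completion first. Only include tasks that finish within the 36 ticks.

t=0: L0/L1/L2 = AC/-/- → run A
t=1: L0/L1/L2 = AC/-/- → run A
t=2: L0/L1/L2 = C/A/- → run C
t=3: L0/L1/L2 = CBDE/A/- → run C
t=4: L0/L1/L2 = BDE/AC/- → run B
t=5: L0/L1/L2 = BDE/AC/- → run B
t=6: L0/L1/L2 = DEH/ACB/- → run D
t=7: L0/L1/L2 = DEH/ACB/- → run D
t=8: L0/L1/L2 = EH/ACBD/- → run E
t=9: L0/L1/L2 = EH/ACBD/- → run E
t=10: L0/L1/L2 = H/ACBDE/- → run H
t=11: L0/L1/L2 = H/ACBDE/- → run H
t=12: L0/L1/L2 = -/ACBDEH/- → run A
t=13: L0/L1/L2 = -/CBDEH/- → run C
t=14: L0/L1/L2 = -/CBDEH/- → run C
t=15: L0/L1/L2 = -/CBDEH/- → run C
t=16: L0/L1/L2 = -/CBDEH/- → run C
t=17: L0/L1/L2 = -/BDEH/C → run B
t=18: L0/L1/L2 = -/BDEH/C → run B
t=19: L0/L1/L2 = -/DEH/C → run D
t=20: L0/L1/L2 = -/DEH/C → run D
t=21: L0/L1/L2 = -/DEH/C → run D
t=22: L0/L1/L2 = -/DEH/C → run D
t=23: L0/L1/L2 = -/EH/C → run E
t=24: L0/L1/L2 = -/EH/C → run E
t=25: L0/L1/L2 = -/EH/C → run E
t=26: L0/L1/L2 = -/EH/C → run E
t=27: L0/L1/L2 = -/H/C → run H
t=28: L0/L1/L2 = -/-/C → run C
t=29: L0/L1/L2 = -/-/C → run C
t=30: (idle)
t=31: (idle)
t=32: (idle)
t=33: (idle)
t=34: (idle)
t=35: (idle)

completion order = A, B, D, E, H, C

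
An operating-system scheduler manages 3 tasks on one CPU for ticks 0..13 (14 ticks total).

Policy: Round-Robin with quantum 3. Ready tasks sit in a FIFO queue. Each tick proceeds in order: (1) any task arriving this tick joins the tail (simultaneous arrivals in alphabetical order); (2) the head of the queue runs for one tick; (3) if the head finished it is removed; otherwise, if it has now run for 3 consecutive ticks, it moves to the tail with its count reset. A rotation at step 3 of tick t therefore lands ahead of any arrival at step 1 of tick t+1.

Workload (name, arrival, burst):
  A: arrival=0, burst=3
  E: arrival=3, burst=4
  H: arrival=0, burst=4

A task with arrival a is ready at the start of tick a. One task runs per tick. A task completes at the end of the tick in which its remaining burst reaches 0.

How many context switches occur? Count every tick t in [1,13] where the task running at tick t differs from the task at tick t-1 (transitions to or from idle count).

context switches = 5

t=0: queue=[A,H] q_used=0 → run A
t=1: queue=[A,H] q_used=1 → run A
t=2: queue=[A,H] q_used=2 → run A
t=3: queue=[H,E] q_used=0 → run H
t=4: queue=[H,E] q_used=1 → run H
t=5: queue=[H,E] q_used=2 → run H
t=6: queue=[E,H] q_used=0 → run E
t=7: queue=[E,H] q_used=1 → run E
t=8: queue=[E,H] q_used=2 → run E
t=9: queue=[H,E] q_used=0 → run H
t=10: queue=[E] q_used=0 → run E
t=11: (idle)
t=12: (idle)
t=13: (idle)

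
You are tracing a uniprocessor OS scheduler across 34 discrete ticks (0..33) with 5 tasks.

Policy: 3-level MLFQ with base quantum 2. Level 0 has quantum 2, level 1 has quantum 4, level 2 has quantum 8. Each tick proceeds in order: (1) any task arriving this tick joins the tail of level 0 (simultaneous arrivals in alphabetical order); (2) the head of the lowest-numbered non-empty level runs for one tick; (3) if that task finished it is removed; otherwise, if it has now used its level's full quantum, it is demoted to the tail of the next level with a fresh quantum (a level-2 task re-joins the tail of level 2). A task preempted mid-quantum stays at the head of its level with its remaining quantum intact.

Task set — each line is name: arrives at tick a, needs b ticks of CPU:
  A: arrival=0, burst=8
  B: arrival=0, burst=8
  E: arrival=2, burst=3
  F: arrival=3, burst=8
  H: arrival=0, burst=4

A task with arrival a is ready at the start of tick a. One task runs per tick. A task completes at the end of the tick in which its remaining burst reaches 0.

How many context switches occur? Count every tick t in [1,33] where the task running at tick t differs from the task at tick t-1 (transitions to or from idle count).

t=0: L0/L1/L2 = ABH/-/- → run A
t=1: L0/L1/L2 = ABH/-/- → run A
t=2: L0/L1/L2 = BHE/A/- → run B
t=3: L0/L1/L2 = BHEF/A/- → run B
t=4: L0/L1/L2 = HEF/AB/- → run H
t=5: L0/L1/L2 = HEF/AB/- → run H
t=6: L0/L1/L2 = EF/ABH/- → run E
t=7: L0/L1/L2 = EF/ABH/- → run E
t=8: L0/L1/L2 = F/ABHE/- → run F
t=9: L0/L1/L2 = F/ABHE/- → run F
t=10: L0/L1/L2 = -/ABHEF/- → run A
t=11: L0/L1/L2 = -/ABHEF/- → run A
t=12: L0/L1/L2 = -/ABHEF/- → run A
t=13: L0/L1/L2 = -/ABHEF/- → run A
t=14: L0/L1/L2 = -/BHEF/A → run B
t=15: L0/L1/L2 = -/BHEF/A → run B
t=16: L0/L1/L2 = -/BHEF/A → run B
t=17: L0/L1/L2 = -/BHEF/A → run B
t=18: L0/L1/L2 = -/HEF/AB → run H
t=19: L0/L1/L2 = -/HEF/AB → run H
t=20: L0/L1/L2 = -/EF/AB → run E
t=21: L0/L1/L2 = -/F/AB → run F
t=22: L0/L1/L2 = -/F/AB → run F
t=23: L0/L1/L2 = -/F/AB → run F
t=24: L0/L1/L2 = -/F/AB → run F
t=25: L0/L1/L2 = -/-/ABF → run A
t=26: L0/L1/L2 = -/-/ABF → run A
t=27: L0/L1/L2 = -/-/BF → run B
t=28: L0/L1/L2 = -/-/BF → run B
t=29: L0/L1/L2 = -/-/F → run F
t=30: L0/L1/L2 = -/-/F → run F
t=31: (idle)
t=32: (idle)
t=33: (idle)

context switches = 13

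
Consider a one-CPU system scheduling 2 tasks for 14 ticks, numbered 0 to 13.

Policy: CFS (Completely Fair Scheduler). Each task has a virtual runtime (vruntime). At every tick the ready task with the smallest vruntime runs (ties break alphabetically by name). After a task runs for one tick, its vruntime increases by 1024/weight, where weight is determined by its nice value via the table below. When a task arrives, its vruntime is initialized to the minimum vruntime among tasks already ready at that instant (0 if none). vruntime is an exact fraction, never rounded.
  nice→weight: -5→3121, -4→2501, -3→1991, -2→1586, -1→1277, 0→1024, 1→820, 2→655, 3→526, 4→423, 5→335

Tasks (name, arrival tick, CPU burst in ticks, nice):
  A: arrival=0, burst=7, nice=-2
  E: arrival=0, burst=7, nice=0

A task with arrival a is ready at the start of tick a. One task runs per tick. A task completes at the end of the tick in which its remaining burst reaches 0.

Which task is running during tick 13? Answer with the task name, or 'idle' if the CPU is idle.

t=0: vr[A=0 E=0] → run A
t=1: vr[A=512/793 E=0] → run E
t=2: vr[A=512/793 E=1] → run A
t=3: vr[A=1024/793 E=1] → run E
t=4: vr[A=1024/793 E=2] → run A
t=5: vr[A=1536/793 E=2] → run A
t=6: vr[A=2048/793 E=2] → run E
t=7: vr[A=2048/793 E=3] → run A
t=8: vr[A=2560/793 E=3] → run E
t=9: vr[A=2560/793 E=4] → run A
t=10: vr[A=3072/793 E=4] → run A
t=11: vr[E=4] → run E
t=12: vr[E=5] → run E
t=13: vr[E=6] → run E

running at tick 13 = E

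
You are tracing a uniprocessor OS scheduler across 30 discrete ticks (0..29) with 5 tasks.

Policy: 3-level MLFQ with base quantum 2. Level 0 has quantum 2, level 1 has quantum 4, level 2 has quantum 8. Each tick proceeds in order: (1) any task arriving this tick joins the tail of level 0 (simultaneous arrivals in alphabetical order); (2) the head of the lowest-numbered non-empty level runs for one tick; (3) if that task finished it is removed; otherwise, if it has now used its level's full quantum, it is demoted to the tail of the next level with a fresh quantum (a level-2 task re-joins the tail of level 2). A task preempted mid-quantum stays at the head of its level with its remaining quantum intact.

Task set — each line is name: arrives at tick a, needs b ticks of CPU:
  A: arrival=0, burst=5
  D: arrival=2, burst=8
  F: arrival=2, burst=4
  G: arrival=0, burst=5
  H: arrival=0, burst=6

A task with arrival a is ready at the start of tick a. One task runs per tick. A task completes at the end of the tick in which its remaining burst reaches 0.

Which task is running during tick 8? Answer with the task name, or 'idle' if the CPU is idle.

t=0: L0/L1/L2 = AGH/-/- → run A
t=1: L0/L1/L2 = AGH/-/- → run A
t=2: L0/L1/L2 = GHDF/A/- → run G
t=3: L0/L1/L2 = GHDF/A/- → run G
t=4: L0/L1/L2 = HDF/AG/- → run H
t=5: L0/L1/L2 = HDF/AG/- → run H
t=6: L0/L1/L2 = DF/AGH/- → run D
t=7: L0/L1/L2 = DF/AGH/- → run D
t=8: L0/L1/L2 = F/AGHD/- → run F
t=9: L0/L1/L2 = F/AGHD/- → run F
t=10: L0/L1/L2 = -/AGHDF/- → run A
t=11: L0/L1/L2 = -/AGHDF/- → run A
t=12: L0/L1/L2 = -/AGHDF/- → run A
t=13: L0/L1/L2 = -/GHDF/- → run G
t=14: L0/L1/L2 = -/GHDF/- → run G
t=15: L0/L1/L2 = -/GHDF/- → run G
t=16: L0/L1/L2 = -/HDF/- → run H
t=17: L0/L1/L2 = -/HDF/- → run H
t=18: L0/L1/L2 = -/HDF/- → run H
t=19: L0/L1/L2 = -/HDF/- → run H
t=20: L0/L1/L2 = -/DF/- → run D
t=21: L0/L1/L2 = -/DF/- → run D
t=22: L0/L1/L2 = -/DF/- → run D
t=23: L0/L1/L2 = -/DF/- → run D
t=24: L0/L1/L2 = -/F/D → run F
t=25: L0/L1/L2 = -/F/D → run F
t=26: L0/L1/L2 = -/-/D → run D
t=27: L0/L1/L2 = -/-/D → run D
t=28: (idle)
t=29: (idle)

running at tick 8 = F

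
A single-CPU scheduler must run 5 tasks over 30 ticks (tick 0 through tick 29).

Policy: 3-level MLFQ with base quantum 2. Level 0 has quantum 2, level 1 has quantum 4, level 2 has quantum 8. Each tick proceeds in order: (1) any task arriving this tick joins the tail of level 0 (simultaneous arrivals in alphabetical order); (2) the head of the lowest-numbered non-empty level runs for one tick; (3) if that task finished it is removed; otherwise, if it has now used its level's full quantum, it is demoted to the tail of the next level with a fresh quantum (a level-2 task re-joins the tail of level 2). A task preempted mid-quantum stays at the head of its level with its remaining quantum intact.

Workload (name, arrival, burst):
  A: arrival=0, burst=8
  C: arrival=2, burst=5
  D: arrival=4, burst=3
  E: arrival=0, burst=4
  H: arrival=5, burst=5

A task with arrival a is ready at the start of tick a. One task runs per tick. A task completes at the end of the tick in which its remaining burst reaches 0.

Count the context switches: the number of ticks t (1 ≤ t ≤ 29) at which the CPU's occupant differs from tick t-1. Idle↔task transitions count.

t=0: L0/L1/L2 = AE/-/- → run A
t=1: L0/L1/L2 = AE/-/- → run A
t=2: L0/L1/L2 = EC/A/- → run E
t=3: L0/L1/L2 = EC/A/- → run E
t=4: L0/L1/L2 = CD/AE/- → run C
t=5: L0/L1/L2 = CDH/AE/- → run C
t=6: L0/L1/L2 = DH/AEC/- → run D
t=7: L0/L1/L2 = DH/AEC/- → run D
t=8: L0/L1/L2 = H/AECD/- → run H
t=9: L0/L1/L2 = H/AECD/- → run H
t=10: L0/L1/L2 = -/AECDH/- → run A
t=11: L0/L1/L2 = -/AECDH/- → run A
t=12: L0/L1/L2 = -/AECDH/- → run A
t=13: L0/L1/L2 = -/AECDH/- → run A
t=14: L0/L1/L2 = -/ECDH/A → run E
t=15: L0/L1/L2 = -/ECDH/A → run E
t=16: L0/L1/L2 = -/CDH/A → run C
t=17: L0/L1/L2 = -/CDH/A → run C
t=18: L0/L1/L2 = -/CDH/A → run C
t=19: L0/L1/L2 = -/DH/A → run D
t=20: L0/L1/L2 = -/H/A → run H
t=21: L0/L1/L2 = -/H/A → run H
t=22: L0/L1/L2 = -/H/A → run H
t=23: L0/L1/L2 = -/-/A → run A
t=24: L0/L1/L2 = -/-/A → run A
t=25: (idle)
t=26: (idle)
t=27: (idle)
t=28: (idle)
t=29: (idle)

context switches = 11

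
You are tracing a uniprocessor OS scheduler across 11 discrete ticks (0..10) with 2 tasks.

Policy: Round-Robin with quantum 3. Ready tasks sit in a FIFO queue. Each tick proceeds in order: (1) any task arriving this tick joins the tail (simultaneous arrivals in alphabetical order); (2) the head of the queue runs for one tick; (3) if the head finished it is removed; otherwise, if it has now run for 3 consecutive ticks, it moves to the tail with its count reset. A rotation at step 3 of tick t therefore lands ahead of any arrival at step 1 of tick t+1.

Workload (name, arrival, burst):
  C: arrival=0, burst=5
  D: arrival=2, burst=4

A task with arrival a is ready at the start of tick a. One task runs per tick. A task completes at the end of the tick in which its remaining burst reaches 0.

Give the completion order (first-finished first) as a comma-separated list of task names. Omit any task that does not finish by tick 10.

t=0: queue=[C] q_used=0 → run C
t=1: queue=[C] q_used=1 → run C
t=2: queue=[C,D] q_used=2 → run C
t=3: queue=[D,C] q_used=0 → run D
t=4: queue=[D,C] q_used=1 → run D
t=5: queue=[D,C] q_used=2 → run D
t=6: queue=[C,D] q_used=0 → run C
t=7: queue=[C,D] q_used=1 → run C
t=8: queue=[D] q_used=0 → run D
t=9: (idle)
t=10: (idle)

completion order = C, D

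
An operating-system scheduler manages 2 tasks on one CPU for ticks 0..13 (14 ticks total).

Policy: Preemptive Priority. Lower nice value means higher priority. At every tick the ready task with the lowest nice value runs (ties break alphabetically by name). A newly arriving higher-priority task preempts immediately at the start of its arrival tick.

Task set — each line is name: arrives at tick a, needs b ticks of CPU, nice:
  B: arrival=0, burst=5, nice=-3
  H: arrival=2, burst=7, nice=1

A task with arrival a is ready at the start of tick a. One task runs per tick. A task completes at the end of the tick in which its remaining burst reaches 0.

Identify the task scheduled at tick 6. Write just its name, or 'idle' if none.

running at tick 6 = H

t=0: ready={B} → run B
t=1: ready={B} → run B
t=2: ready={B,H} → run B
t=3: ready={B,H} → run B
t=4: ready={B,H} → run B
t=5: ready={H} → run H
t=6: ready={H} → run H
t=7: ready={H} → run H
t=8: ready={H} → run H
t=9: ready={H} → run H
t=10: ready={H} → run H
t=11: ready={H} → run H
t=12: (idle)
t=13: (idle)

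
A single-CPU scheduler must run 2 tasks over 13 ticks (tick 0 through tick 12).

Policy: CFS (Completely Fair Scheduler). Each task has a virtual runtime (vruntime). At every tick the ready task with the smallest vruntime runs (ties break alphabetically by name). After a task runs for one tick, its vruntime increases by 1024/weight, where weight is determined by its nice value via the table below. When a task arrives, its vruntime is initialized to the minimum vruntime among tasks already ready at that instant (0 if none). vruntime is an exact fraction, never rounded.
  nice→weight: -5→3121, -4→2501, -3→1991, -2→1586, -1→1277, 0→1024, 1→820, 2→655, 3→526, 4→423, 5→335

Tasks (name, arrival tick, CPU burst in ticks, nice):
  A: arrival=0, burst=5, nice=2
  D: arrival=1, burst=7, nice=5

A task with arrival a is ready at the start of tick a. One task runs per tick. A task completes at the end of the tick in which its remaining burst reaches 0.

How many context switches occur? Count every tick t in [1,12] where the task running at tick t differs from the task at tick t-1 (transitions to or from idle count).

t=0: vr[A=0] → run A
t=1: vr[A=1024/655 D=1024/655] → run A
t=2: vr[A=2048/655 D=1024/655] → run D
t=3: vr[A=2048/655 D=202752/43885] → run A
t=4: vr[A=3072/655 D=202752/43885] → run D
t=5: vr[A=3072/655 D=336896/43885] → run A
t=6: vr[A=4096/655 D=336896/43885] → run A
t=7: vr[D=336896/43885] → run D
t=8: vr[D=94208/8777] → run D
t=9: vr[D=605184/43885] → run D
t=10: vr[D=739328/43885] → run D
t=11: vr[D=873472/43885] → run D
t=12: (idle)

context switches = 6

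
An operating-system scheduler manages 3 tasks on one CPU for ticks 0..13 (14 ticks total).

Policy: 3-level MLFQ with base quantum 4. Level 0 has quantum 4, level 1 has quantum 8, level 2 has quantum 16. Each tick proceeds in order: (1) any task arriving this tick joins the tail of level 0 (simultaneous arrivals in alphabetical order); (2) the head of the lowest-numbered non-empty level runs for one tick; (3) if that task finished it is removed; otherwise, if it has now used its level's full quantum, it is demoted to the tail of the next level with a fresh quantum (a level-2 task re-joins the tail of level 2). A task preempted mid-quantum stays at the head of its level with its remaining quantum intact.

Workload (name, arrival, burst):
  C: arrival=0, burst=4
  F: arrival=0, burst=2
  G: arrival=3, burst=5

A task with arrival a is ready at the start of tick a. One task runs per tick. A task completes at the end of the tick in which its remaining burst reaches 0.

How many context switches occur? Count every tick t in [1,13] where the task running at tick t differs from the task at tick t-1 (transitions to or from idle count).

context switches = 3

t=0: L0/L1/L2 = CF/-/- → run C
t=1: L0/L1/L2 = CF/-/- → run C
t=2: L0/L1/L2 = CF/-/- → run C
t=3: L0/L1/L2 = CFG/-/- → run C
t=4: L0/L1/L2 = FG/-/- → run F
t=5: L0/L1/L2 = FG/-/- → run F
t=6: L0/L1/L2 = G/-/- → run G
t=7: L0/L1/L2 = G/-/- → run G
t=8: L0/L1/L2 = G/-/- → run G
t=9: L0/L1/L2 = G/-/- → run G
t=10: L0/L1/L2 = -/G/- → run G
t=11: (idle)
t=12: (idle)
t=13: (idle)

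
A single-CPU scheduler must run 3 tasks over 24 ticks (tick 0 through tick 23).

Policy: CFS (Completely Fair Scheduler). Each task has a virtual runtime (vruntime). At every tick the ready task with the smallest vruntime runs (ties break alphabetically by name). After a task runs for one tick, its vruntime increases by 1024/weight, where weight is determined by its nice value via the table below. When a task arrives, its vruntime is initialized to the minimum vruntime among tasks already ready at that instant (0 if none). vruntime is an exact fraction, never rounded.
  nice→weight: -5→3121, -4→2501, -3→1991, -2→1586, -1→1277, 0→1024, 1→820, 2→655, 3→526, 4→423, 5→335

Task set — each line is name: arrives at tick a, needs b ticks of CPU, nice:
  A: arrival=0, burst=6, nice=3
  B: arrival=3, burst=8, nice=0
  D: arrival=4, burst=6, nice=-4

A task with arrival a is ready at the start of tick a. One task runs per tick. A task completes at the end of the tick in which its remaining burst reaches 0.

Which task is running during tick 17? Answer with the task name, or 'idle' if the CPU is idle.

running at tick 17 = B

t=0: vr[A=0] → run A
t=1: vr[A=512/263] → run A
t=2: vr[A=1024/263] → run A
t=3: vr[A=1536/263 B=1536/263] → run A
t=4: vr[A=2048/263 B=1536/263 D=1536/263] → run B
t=5: vr[A=2048/263 B=1799/263 D=1536/263] → run D
t=6: vr[A=2048/263 B=1799/263 D=4110848/657763] → run D
t=7: vr[A=2048/263 B=1799/263 D=4380160/657763] → run D
t=8: vr[A=2048/263 B=1799/263 D=4649472/657763] → run B
t=9: vr[A=2048/263 B=2062/263 D=4649472/657763] → run D
t=10: vr[A=2048/263 B=2062/263 D=4918784/657763] → run D
t=11: vr[A=2048/263 B=2062/263 D=5188096/657763] → run A
t=12: vr[A=2560/263 B=2062/263 D=5188096/657763] → run B
t=13: vr[A=2560/263 B=2325/263 D=5188096/657763] → run D
t=14: vr[A=2560/263 B=2325/263] → run B
t=15: vr[A=2560/263 B=2588/263] → run A
t=16: vr[B=2588/263] → run B
t=17: vr[B=2851/263] → run B
t=18: vr[B=3114/263] → run B
t=19: vr[B=3377/263] → run B
t=20: (idle)
t=21: (idle)
t=22: (idle)
t=23: (idle)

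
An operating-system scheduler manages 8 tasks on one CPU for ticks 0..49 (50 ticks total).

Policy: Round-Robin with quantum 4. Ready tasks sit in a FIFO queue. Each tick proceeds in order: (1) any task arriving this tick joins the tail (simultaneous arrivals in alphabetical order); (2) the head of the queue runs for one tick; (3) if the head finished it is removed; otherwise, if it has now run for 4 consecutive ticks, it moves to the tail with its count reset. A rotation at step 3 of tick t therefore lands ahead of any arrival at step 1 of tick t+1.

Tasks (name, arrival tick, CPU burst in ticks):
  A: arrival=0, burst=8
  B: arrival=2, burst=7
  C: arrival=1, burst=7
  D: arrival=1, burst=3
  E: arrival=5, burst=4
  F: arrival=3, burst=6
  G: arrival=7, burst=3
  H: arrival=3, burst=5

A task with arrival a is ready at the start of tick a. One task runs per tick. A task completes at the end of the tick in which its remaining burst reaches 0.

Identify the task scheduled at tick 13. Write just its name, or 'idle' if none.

t=0: queue=[A] q_used=0 → run A
t=1: queue=[A,C,D] q_used=1 → run A
t=2: queue=[A,C,D,B] q_used=2 → run A
t=3: queue=[A,C,D,B,F,H] q_used=3 → run A
t=4: queue=[C,D,B,F,H,A] q_used=0 → run C
t=5: queue=[C,D,B,F,H,A,E] q_used=1 → run C
t=6: queue=[C,D,B,F,H,A,E] q_used=2 → run C
t=7: queue=[C,D,B,F,H,A,E,G] q_used=3 → run C
t=8: queue=[D,B,F,H,A,E,G,C] q_used=0 → run D
t=9: queue=[D,B,F,H,A,E,G,C] q_used=1 → run D
t=10: queue=[D,B,F,H,A,E,G,C] q_used=2 → run D
t=11: queue=[B,F,H,A,E,G,C] q_used=0 → run B
t=12: queue=[B,F,H,A,E,G,C] q_used=1 → run B
t=13: queue=[B,F,H,A,E,G,C] q_used=2 → run B
t=14: queue=[B,F,H,A,E,G,C] q_used=3 → run B
t=15: queue=[F,H,A,E,G,C,B] q_used=0 → run F
t=16: queue=[F,H,A,E,G,C,B] q_used=1 → run F
t=17: queue=[F,H,A,E,G,C,B] q_used=2 → run F
t=18: queue=[F,H,A,E,G,C,B] q_used=3 → run F
t=19: queue=[H,A,E,G,C,B,F] q_used=0 → run H
t=20: queue=[H,A,E,G,C,B,F] q_used=1 → run H
t=21: queue=[H,A,E,G,C,B,F] q_used=2 → run H
t=22: queue=[H,A,E,G,C,B,F] q_used=3 → run H
t=23: queue=[A,E,G,C,B,F,H] q_used=0 → run A
t=24: queue=[A,E,G,C,B,F,H] q_used=1 → run A
t=25: queue=[A,E,G,C,B,F,H] q_used=2 → run A
t=26: queue=[A,E,G,C,B,F,H] q_used=3 → run A
t=27: queue=[E,G,C,B,F,H] q_used=0 → run E
t=28: queue=[E,G,C,B,F,H] q_used=1 → run E
t=29: queue=[E,G,C,B,F,H] q_used=2 → run E
t=30: queue=[E,G,C,B,F,H] q_used=3 → run E
t=31: queue=[G,C,B,F,H] q_used=0 → run G
t=32: queue=[G,C,B,F,H] q_used=1 → run G
t=33: queue=[G,C,B,F,H] q_used=2 → run G
t=34: queue=[C,B,F,H] q_used=0 → run C
t=35: queue=[C,B,F,H] q_used=1 → run C
t=36: queue=[C,B,F,H] q_used=2 → run C
t=37: queue=[B,F,H] q_used=0 → run B
t=38: queue=[B,F,H] q_used=1 → run B
t=39: queue=[B,F,H] q_used=2 → run B
t=40: queue=[F,H] q_used=0 → run F
t=41: queue=[F,H] q_used=1 → run F
t=42: queue=[H] q_used=0 → run H
t=43: (idle)
t=44: (idle)
t=45: (idle)
t=46: (idle)
t=47: (idle)
t=48: (idle)
t=49: (idle)

running at tick 13 = B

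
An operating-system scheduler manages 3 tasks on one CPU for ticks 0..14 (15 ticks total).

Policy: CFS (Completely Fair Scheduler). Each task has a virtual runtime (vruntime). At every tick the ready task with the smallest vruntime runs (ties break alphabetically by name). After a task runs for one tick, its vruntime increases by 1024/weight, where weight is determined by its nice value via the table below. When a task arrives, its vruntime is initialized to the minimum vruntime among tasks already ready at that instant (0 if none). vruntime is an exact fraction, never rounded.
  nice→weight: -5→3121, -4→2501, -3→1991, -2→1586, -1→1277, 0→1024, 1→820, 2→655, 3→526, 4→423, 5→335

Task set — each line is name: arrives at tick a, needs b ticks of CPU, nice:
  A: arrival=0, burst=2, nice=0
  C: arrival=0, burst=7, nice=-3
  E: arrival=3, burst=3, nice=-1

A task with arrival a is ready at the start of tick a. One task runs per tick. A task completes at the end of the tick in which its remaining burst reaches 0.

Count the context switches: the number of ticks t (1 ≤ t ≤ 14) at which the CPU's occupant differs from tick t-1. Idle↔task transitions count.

t=0: vr[A=0 C=0] → run A
t=1: vr[A=1 C=0] → run C
t=2: vr[A=1 C=1024/1991] → run C
t=3: vr[A=1 C=2048/1991 E=1] → run A
t=4: vr[C=2048/1991 E=1] → run E
t=5: vr[C=2048/1991 E=2301/1277] → run C
t=6: vr[C=3072/1991 E=2301/1277] → run C
t=7: vr[C=4096/1991 E=2301/1277] → run E
t=8: vr[C=4096/1991 E=3325/1277] → run C
t=9: vr[C=5120/1991 E=3325/1277] → run C
t=10: vr[C=6144/1991 E=3325/1277] → run E
t=11: vr[C=6144/1991] → run C
t=12: (idle)
t=13: (idle)
t=14: (idle)

context switches = 9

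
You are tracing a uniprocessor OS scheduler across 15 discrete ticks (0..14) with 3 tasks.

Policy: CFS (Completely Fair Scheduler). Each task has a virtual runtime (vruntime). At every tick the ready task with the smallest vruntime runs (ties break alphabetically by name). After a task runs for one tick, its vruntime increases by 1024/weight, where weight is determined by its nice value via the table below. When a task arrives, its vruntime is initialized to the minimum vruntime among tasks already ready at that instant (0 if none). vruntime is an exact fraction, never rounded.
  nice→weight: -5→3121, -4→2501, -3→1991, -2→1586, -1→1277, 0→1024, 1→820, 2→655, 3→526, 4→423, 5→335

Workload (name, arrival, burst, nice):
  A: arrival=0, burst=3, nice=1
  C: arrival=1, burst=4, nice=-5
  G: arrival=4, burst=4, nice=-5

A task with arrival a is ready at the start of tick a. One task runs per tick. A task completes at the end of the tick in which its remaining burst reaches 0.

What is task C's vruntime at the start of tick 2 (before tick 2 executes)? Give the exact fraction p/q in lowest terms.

vruntime(C, start of tick 2) = 256/205

t=0: vr[A=0] → run A
t=1: vr[A=256/205 C=256/205] → run A
t=2: vr[A=512/205 C=256/205] → run C
t=3: vr[A=512/205 C=1008896/639805] → run C
t=4: vr[A=512/205 C=1218816/639805 G=1218816/639805] → run C
t=5: vr[A=512/205 C=1428736/639805 G=1218816/639805] → run G
t=6: vr[A=512/205 C=1428736/639805 G=1428736/639805] → run C
t=7: vr[A=512/205 G=1428736/639805] → run G
t=8: vr[A=512/205 G=1638656/639805] → run A
t=9: vr[G=1638656/639805] → run G
t=10: vr[G=1848576/639805] → run G
t=11: (idle)
t=12: (idle)
t=13: (idle)
t=14: (idle)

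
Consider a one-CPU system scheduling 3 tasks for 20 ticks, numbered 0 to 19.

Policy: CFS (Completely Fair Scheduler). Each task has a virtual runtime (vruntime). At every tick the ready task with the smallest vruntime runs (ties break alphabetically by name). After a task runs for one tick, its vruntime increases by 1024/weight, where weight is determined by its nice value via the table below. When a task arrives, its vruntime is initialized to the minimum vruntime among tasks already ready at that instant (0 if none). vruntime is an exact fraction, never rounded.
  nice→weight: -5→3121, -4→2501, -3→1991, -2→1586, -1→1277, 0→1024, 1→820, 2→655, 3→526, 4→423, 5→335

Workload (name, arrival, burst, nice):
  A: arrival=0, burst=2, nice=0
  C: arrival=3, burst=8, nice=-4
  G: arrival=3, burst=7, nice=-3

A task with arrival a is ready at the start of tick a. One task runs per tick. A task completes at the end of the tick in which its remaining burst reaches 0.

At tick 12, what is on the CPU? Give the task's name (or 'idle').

running at tick 12 = C

t=0: vr[A=0] → run A
t=1: vr[A=1] → run A
t=2: (idle)
t=3: vr[C=0 G=0] → run C
t=4: vr[C=1024/2501 G=0] → run G
t=5: vr[C=1024/2501 G=1024/1991] → run C
t=6: vr[C=2048/2501 G=1024/1991] → run G
t=7: vr[C=2048/2501 G=2048/1991] → run C
t=8: vr[C=3072/2501 G=2048/1991] → run G
t=9: vr[C=3072/2501 G=3072/1991] → run C
t=10: vr[C=4096/2501 G=3072/1991] → run G
t=11: vr[C=4096/2501 G=4096/1991] → run C
t=12: vr[C=5120/2501 G=4096/1991] → run C
t=13: vr[C=6144/2501 G=4096/1991] → run G
t=14: vr[C=6144/2501 G=5120/1991] → run C
t=15: vr[C=7168/2501 G=5120/1991] → run G
t=16: vr[C=7168/2501 G=6144/1991] → run C
t=17: vr[G=6144/1991] → run G
t=18: (idle)
t=19: (idle)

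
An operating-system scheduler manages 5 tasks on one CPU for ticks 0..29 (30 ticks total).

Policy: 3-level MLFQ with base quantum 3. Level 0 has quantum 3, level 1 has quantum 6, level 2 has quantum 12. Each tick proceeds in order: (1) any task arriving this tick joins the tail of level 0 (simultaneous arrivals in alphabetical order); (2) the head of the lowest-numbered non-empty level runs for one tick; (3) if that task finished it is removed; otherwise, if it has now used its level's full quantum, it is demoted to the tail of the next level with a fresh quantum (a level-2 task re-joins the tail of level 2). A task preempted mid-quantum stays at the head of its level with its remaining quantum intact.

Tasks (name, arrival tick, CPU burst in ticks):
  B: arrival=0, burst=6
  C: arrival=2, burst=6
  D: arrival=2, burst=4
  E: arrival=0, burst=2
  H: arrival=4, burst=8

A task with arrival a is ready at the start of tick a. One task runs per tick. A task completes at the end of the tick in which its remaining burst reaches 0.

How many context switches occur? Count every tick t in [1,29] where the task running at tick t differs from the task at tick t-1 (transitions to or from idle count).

context switches = 9

t=0: L0/L1/L2 = BE/-/- → run B
t=1: L0/L1/L2 = BE/-/- → run B
t=2: L0/L1/L2 = BECD/-/- → run B
t=3: L0/L1/L2 = ECD/B/- → run E
t=4: L0/L1/L2 = ECDH/B/- → run E
t=5: L0/L1/L2 = CDH/B/- → run C
t=6: L0/L1/L2 = CDH/B/- → run C
t=7: L0/L1/L2 = CDH/B/- → run C
t=8: L0/L1/L2 = DH/BC/- → run D
t=9: L0/L1/L2 = DH/BC/- → run D
t=10: L0/L1/L2 = DH/BC/- → run D
t=11: L0/L1/L2 = H/BCD/- → run H
t=12: L0/L1/L2 = H/BCD/- → run H
t=13: L0/L1/L2 = H/BCD/- → run H
t=14: L0/L1/L2 = -/BCDH/- → run B
t=15: L0/L1/L2 = -/BCDH/- → run B
t=16: L0/L1/L2 = -/BCDH/- → run B
t=17: L0/L1/L2 = -/CDH/- → run C
t=18: L0/L1/L2 = -/CDH/- → run C
t=19: L0/L1/L2 = -/CDH/- → run C
t=20: L0/L1/L2 = -/DH/- → run D
t=21: L0/L1/L2 = -/H/- → run H
t=22: L0/L1/L2 = -/H/- → run H
t=23: L0/L1/L2 = -/H/- → run H
t=24: L0/L1/L2 = -/H/- → run H
t=25: L0/L1/L2 = -/H/- → run H
t=26: (idle)
t=27: (idle)
t=28: (idle)
t=29: (idle)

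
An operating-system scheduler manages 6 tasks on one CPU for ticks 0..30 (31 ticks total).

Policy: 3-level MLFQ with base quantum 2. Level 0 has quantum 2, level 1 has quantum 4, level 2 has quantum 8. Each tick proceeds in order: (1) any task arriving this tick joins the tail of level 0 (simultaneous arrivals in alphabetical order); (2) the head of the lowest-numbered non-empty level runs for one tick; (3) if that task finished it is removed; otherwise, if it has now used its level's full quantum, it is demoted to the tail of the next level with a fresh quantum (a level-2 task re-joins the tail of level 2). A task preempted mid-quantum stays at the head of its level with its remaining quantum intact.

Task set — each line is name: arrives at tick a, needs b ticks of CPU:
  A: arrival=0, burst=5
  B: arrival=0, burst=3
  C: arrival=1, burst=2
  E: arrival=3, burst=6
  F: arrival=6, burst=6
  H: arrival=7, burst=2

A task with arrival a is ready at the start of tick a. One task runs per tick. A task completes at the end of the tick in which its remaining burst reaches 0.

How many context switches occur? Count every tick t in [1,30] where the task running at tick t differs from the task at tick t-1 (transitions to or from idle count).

t=0: L0/L1/L2 = AB/-/- → run A
t=1: L0/L1/L2 = ABC/-/- → run A
t=2: L0/L1/L2 = BC/A/- → run B
t=3: L0/L1/L2 = BCE/A/- → run B
t=4: L0/L1/L2 = CE/AB/- → run C
t=5: L0/L1/L2 = CE/AB/- → run C
t=6: L0/L1/L2 = EF/AB/- → run E
t=7: L0/L1/L2 = EFH/AB/- → run E
t=8: L0/L1/L2 = FH/ABE/- → run F
t=9: L0/L1/L2 = FH/ABE/- → run F
t=10: L0/L1/L2 = H/ABEF/- → run H
t=11: L0/L1/L2 = H/ABEF/- → run H
t=12: L0/L1/L2 = -/ABEF/- → run A
t=13: L0/L1/L2 = -/ABEF/- → run A
t=14: L0/L1/L2 = -/ABEF/- → run A
t=15: L0/L1/L2 = -/BEF/- → run B
t=16: L0/L1/L2 = -/EF/- → run E
t=17: L0/L1/L2 = -/EF/- → run E
t=18: L0/L1/L2 = -/EF/- → run E
t=19: L0/L1/L2 = -/EF/- → run E
t=20: L0/L1/L2 = -/F/- → run F
t=21: L0/L1/L2 = -/F/- → run F
t=22: L0/L1/L2 = -/F/- → run F
t=23: L0/L1/L2 = -/F/- → run F
t=24: (idle)
t=25: (idle)
t=26: (idle)
t=27: (idle)
t=28: (idle)
t=29: (idle)
t=30: (idle)

context switches = 10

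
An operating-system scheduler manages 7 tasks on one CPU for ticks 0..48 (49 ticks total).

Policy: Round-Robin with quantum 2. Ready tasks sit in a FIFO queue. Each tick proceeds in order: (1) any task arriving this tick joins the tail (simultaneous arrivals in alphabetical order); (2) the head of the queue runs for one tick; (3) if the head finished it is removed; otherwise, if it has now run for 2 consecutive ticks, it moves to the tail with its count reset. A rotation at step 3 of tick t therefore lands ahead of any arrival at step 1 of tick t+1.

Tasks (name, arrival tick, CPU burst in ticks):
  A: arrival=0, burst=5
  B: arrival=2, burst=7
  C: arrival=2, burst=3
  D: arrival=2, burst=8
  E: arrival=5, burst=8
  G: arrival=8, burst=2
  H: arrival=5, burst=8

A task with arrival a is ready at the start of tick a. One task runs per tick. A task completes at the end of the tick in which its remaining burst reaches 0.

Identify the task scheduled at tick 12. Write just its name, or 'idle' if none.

t=0: queue=[A] q_used=0 → run A
t=1: queue=[A] q_used=1 → run A
t=2: queue=[A,B,C,D] q_used=0 → run A
t=3: queue=[A,B,C,D] q_used=1 → run A
t=4: queue=[B,C,D,A] q_used=0 → run B
t=5: queue=[B,C,D,A,E,H] q_used=1 → run B
t=6: queue=[C,D,A,E,H,B] q_used=0 → run C
t=7: queue=[C,D,A,E,H,B] q_used=1 → run C
t=8: queue=[D,A,E,H,B,C,G] q_used=0 → run D
t=9: queue=[D,A,E,H,B,C,G] q_used=1 → run D
t=10: queue=[A,E,H,B,C,G,D] q_used=0 → run A
t=11: queue=[E,H,B,C,G,D] q_used=0 → run E
t=12: queue=[E,H,B,C,G,D] q_used=1 → run E
t=13: queue=[H,B,C,G,D,E] q_used=0 → run H
t=14: queue=[H,B,C,G,D,E] q_used=1 → run H
t=15: queue=[B,C,G,D,E,H] q_used=0 → run B
t=16: queue=[B,C,G,D,E,H] q_used=1 → run B
t=17: queue=[C,G,D,E,H,B] q_used=0 → run C
t=18: queue=[G,D,E,H,B] q_used=0 → run G
t=19: queue=[G,D,E,H,B] q_used=1 → run G
t=20: queue=[D,E,H,B] q_used=0 → run D
t=21: queue=[D,E,H,B] q_used=1 → run D
t=22: queue=[E,H,B,D] q_used=0 → run E
t=23: queue=[E,H,B,D] q_used=1 → run E
t=24: queue=[H,B,D,E] q_used=0 → run H
t=25: queue=[H,B,D,E] q_used=1 → run H
t=26: queue=[B,D,E,H] q_used=0 → run B
t=27: queue=[B,D,E,H] q_used=1 → run B
t=28: queue=[D,E,H,B] q_used=0 → run D
t=29: queue=[D,E,H,B] q_used=1 → run D
t=30: queue=[E,H,B,D] q_used=0 → run E
t=31: queue=[E,H,B,D] q_used=1 → run E
t=32: queue=[H,B,D,E] q_used=0 → run H
t=33: queue=[H,B,D,E] q_used=1 → run H
t=34: queue=[B,D,E,H] q_used=0 → run B
t=35: queue=[D,E,H] q_used=0 → run D
t=36: queue=[D,E,H] q_used=1 → run D
t=37: queue=[E,H] q_used=0 → run E
t=38: queue=[E,H] q_used=1 → run E
t=39: queue=[H] q_used=0 → run H
t=40: queue=[H] q_used=1 → run H
t=41: (idle)
t=42: (idle)
t=43: (idle)
t=44: (idle)
t=45: (idle)
t=46: (idle)
t=47: (idle)
t=48: (idle)

running at tick 12 = E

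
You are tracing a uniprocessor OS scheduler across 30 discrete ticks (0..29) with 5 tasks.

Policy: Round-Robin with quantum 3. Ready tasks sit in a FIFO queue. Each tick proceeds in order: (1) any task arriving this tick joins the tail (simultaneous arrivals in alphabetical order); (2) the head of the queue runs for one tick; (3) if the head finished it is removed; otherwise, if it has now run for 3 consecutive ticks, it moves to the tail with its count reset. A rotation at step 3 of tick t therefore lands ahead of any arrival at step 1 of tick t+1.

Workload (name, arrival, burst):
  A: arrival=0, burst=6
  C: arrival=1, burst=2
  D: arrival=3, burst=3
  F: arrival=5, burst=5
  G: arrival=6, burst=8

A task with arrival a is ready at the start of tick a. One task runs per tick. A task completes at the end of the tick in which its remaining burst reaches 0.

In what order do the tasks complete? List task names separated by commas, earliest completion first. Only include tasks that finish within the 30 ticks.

completion order = C, A, D, F, G

t=0: queue=[A] q_used=0 → run A
t=1: queue=[A,C] q_used=1 → run A
t=2: queue=[A,C] q_used=2 → run A
t=3: queue=[C,A,D] q_used=0 → run C
t=4: queue=[C,A,D] q_used=1 → run C
t=5: queue=[A,D,F] q_used=0 → run A
t=6: queue=[A,D,F,G] q_used=1 → run A
t=7: queue=[A,D,F,G] q_used=2 → run A
t=8: queue=[D,F,G] q_used=0 → run D
t=9: queue=[D,F,G] q_used=1 → run D
t=10: queue=[D,F,G] q_used=2 → run D
t=11: queue=[F,G] q_used=0 → run F
t=12: queue=[F,G] q_used=1 → run F
t=13: queue=[F,G] q_used=2 → run F
t=14: queue=[G,F] q_used=0 → run G
t=15: queue=[G,F] q_used=1 → run G
t=16: queue=[G,F] q_used=2 → run G
t=17: queue=[F,G] q_used=0 → run F
t=18: queue=[F,G] q_used=1 → run F
t=19: queue=[G] q_used=0 → run G
t=20: queue=[G] q_used=1 → run G
t=21: queue=[G] q_used=2 → run G
t=22: queue=[G] q_used=0 → run G
t=23: queue=[G] q_used=1 → run G
t=24: (idle)
t=25: (idle)
t=26: (idle)
t=27: (idle)
t=28: (idle)
t=29: (idle)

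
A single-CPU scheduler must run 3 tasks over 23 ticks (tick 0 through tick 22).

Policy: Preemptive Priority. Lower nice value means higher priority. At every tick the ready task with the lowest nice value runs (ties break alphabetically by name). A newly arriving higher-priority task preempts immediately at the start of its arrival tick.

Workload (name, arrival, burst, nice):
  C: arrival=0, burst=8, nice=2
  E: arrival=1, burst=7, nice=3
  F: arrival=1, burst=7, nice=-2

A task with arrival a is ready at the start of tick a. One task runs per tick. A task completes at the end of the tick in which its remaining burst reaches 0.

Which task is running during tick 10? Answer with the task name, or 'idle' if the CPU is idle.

running at tick 10 = C

t=0: ready={C} → run C
t=1: ready={C,E,F} → run F
t=2: ready={C,E,F} → run F
t=3: ready={C,E,F} → run F
t=4: ready={C,E,F} → run F
t=5: ready={C,E,F} → run F
t=6: ready={C,E,F} → run F
t=7: ready={C,E,F} → run F
t=8: ready={C,E} → run C
t=9: ready={C,E} → run C
t=10: ready={C,E} → run C
t=11: ready={C,E} → run C
t=12: ready={C,E} → run C
t=13: ready={C,E} → run C
t=14: ready={C,E} → run C
t=15: ready={E} → run E
t=16: ready={E} → run E
t=17: ready={E} → run E
t=18: ready={E} → run E
t=19: ready={E} → run E
t=20: ready={E} → run E
t=21: ready={E} → run E
t=22: (idle)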